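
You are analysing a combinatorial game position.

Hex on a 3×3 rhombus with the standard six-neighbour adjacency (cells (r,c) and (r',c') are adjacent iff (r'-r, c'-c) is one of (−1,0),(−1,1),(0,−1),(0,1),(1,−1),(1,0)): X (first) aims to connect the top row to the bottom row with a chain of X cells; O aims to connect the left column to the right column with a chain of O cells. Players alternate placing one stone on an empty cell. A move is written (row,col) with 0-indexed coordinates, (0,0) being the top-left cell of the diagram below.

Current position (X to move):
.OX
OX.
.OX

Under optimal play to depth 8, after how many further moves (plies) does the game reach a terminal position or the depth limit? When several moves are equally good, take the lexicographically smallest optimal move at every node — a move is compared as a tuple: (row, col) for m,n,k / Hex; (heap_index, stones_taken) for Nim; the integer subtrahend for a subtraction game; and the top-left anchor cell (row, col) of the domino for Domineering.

ply 1, X at .OX/OX./.OX | (0,0)=+1→XOX/OX./.OX*; (1,2)=+1→.OX/OXX/.OX; (2,0)=+1→.OX/OX./XOX
ply 2, O at XOX/OX./.OX | (1,2)=-1→XOX/OXO/.OX*; (2,0)=-1→XOX/OX./OOX
ply 3, X at XOX/OXO/.OX | (2,0)=+1→XOX/OXO/XOX*
ply 4: XOX/OXO/XOX is terminal -1 (O); from .OX/OX./.OX depth 8

PV length from [.OX/OX./.OX]: 3 plies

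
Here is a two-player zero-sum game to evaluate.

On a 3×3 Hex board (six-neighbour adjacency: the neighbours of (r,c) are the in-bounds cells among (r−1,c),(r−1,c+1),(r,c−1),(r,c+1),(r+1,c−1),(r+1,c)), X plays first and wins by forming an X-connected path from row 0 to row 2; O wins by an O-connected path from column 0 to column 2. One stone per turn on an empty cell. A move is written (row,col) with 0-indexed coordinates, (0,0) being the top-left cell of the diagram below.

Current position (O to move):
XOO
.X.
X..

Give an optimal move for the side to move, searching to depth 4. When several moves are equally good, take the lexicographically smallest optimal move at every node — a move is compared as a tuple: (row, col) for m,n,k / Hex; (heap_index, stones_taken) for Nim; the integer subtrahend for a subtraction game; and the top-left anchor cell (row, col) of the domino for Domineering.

O's best at [XOO/.X./X..]: (1,0)

p1 O@[XOO/.X./X..]: (1,0)[XOO/OX./X..]+1* (1,2)[XOO/.XO/X..]-1 (2,1)[XOO/.X./XO.]-1 (2,2)[XOO/.X./X.O]-1
p2 X@[XOO/OX./X..] terminal -1; root [XOO/.X./X..] d4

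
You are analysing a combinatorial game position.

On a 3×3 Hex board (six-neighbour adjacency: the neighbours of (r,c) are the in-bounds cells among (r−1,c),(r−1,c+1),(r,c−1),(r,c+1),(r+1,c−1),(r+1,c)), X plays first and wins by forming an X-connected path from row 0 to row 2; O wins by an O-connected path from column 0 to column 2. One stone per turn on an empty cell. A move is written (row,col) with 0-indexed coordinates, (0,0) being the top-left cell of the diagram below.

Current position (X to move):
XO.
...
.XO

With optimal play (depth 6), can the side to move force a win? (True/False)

X winning at [XO./.../.XO]: True

p1 X@[XO./.../.XO]: (0,2)[XOX/.../.XO]+1* (1,0)[XO./X../.XO]+1 (1,1)[XO./.X./.XO]+1 (1,2)[XO./..X/.XO]+1 (2,0)[XO./.../XXO]+1
p2 O@[XOX/.../.XO]: (1,0)[XOX/O../.XO]-1* (1,1)[XOX/.O./.XO]-1 (1,2)[XOX/..O/.XO]-1 (2,0)[XOX/.../OXO]-1
p3 X@[XOX/O../.XO]: (1,1)[XOX/OX./.XO]+1* (1,2)[XOX/O.X/.XO]+1 (2,0)[XOX/O../XXO]+1
p4 O@[XOX/OX./.XO] terminal -1; root [XO./.../.XO] d6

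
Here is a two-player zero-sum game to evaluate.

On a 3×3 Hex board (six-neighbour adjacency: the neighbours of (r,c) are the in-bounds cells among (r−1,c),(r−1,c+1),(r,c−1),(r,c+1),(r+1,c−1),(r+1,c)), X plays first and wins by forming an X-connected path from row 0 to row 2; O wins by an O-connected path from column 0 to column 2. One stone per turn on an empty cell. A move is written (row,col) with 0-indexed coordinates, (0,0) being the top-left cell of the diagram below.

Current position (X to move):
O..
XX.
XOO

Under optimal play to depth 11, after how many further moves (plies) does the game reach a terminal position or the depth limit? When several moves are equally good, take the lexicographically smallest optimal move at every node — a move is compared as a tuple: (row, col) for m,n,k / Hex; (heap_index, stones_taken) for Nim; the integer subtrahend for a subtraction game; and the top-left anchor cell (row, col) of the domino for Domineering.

PV length from [O../XX./XOO]: 1 ply

ply 1, X at O../XX./XOO | (0,1)=+1→OX./XX./XOO*; (0,2)=+1→O.X/XX./XOO; (1,2)=+1→O../XXX/XOO
ply 2: OX./XX./XOO is terminal -1 (O); from O../XX./XOO depth 11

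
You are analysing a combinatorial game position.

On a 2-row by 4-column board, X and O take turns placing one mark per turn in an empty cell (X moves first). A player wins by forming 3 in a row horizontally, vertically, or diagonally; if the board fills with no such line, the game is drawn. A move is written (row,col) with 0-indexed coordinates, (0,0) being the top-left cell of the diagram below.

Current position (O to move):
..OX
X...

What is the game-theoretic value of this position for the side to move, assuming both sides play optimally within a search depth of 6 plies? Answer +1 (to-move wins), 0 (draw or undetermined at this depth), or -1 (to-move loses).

value(..OX/X..., O) = 0

p1 O@[..OX/X...]: (0,0)[O.OX/X...]+0* (0,1)[.OOX/X...]+0 (1,1)[..OX/XO..]+0 (1,2)[..OX/X.O.]+0 (1,3)[..OX/X..O]+0
p2 X@[O.OX/X...]: (0,1)[OXOX/X...]+0* (1,1)[O.OX/XX..]-1 (1,2)[O.OX/X.X.]-1 (1,3)[O.OX/X..X]-1
p3 O@[OXOX/X...]: (1,1)[OXOX/XO..]+0* (1,2)[OXOX/X.O.]+0 (1,3)[OXOX/X..O]+0
p4 X@[OXOX/XO..]: (1,2)[OXOX/XOX.]+0* (1,3)[OXOX/XO.X]+0
p5 O@[OXOX/XOX.]: (1,3)[OXOX/XOXO]+0*
p6 X@[OXOX/XOXO] terminal +0; root [..OX/X...] d6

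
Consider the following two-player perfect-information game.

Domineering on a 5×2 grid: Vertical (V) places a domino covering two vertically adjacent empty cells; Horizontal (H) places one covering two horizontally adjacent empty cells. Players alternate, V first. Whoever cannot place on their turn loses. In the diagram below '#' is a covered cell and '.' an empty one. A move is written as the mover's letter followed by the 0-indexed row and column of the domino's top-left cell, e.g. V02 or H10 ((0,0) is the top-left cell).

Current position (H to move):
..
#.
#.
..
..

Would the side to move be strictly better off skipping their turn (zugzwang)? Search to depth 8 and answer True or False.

zugzwang(../#./#./../.., H) = False

[../#./#./../..] H move#1: H00:-1/##/#./#./../.., H30:+1/../#./#./##/..*, H40:+1/../#./#./../##
[../#./#./##/..] V move#2: V01:-1/.#/##/#./##/..*, V11:-1/../##/##/##/..
[.#/##/#./##/..] H move#3: H40:+1/.#/##/#./##/##*
[.#/##/#./##/##] end (terminal -1, V#4); searched ../#./#./../.. to 8
suppose H passes — search the same position with V to move:
pass> [../#./#./../..] V move#1: V01:-1/.#/##/#./../.., V11:-1/../##/##/../.., V21:+1/../#./##/.#/..*, V30:+1/../#./#./#./#., V31:+1/../#./#./.#/.#
pass> [../#./##/.#/..] H move#2: H00:-1/##/#./##/.#/..*, H40:-1/../#./##/.#/##
pass> [##/#./##/.#/..] V move#3: V30:+1/##/#./##/##/#.*
pass> [##/#./##/##/#.] end (terminal -1, H#4); searched ../#./#./../.. to 8
for H: play +1, pass -1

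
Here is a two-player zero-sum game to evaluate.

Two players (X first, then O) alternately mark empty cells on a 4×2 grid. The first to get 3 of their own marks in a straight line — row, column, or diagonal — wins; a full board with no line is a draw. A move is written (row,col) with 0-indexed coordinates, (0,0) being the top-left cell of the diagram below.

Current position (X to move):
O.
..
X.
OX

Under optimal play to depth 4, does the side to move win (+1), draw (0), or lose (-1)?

value(O./../X./OX, X) = 0

p1 X@[O./../X./OX]: (0,1)[OX/../X./OX]+0* (1,0)[O./X./X./OX]+0 (1,1)[O./.X/X./OX]+0 (2,1)[O./../XX/OX]+0
p2 O@[OX/../X./OX]: (1,0)[OX/O./X./OX]+0* (1,1)[OX/.O/X./OX]+0 (2,1)[OX/../XO/OX]+0
p3 X@[OX/O./X./OX]: (1,1)[OX/OX/X./OX]+0* (2,1)[OX/O./XX/OX]+0
p4 O@[OX/OX/X./OX]: (2,1)[OX/OX/XO/OX]+0*
p5 X@[OX/OX/XO/OX] terminal +0; root [O./../X./OX] d4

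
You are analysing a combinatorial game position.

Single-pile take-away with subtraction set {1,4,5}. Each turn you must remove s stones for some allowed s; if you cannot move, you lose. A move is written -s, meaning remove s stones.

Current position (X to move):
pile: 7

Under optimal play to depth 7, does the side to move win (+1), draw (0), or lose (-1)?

p1 X@[7]: -1[6]-1 -4[3]-1 -5[2]+1*
p2 O@[2]: -1[1]-1*
p3 X@[1]: -1[0]+1*
p4 O@[0] terminal -1; root [7] d7

value(7, X) = +1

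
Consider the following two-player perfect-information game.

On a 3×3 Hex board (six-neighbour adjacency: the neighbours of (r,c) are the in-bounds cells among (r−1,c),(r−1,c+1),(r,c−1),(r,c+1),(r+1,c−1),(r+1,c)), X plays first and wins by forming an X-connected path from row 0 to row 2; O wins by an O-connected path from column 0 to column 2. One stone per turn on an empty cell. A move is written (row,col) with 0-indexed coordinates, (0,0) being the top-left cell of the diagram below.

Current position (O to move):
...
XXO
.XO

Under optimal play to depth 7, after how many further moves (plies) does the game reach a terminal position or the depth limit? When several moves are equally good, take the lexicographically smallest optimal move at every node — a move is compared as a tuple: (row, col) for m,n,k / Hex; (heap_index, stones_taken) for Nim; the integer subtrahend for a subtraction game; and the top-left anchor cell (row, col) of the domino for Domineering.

PV length from [.../XXO/.XO]: 2 plies

[.../XXO/.XO] O move#1: (0,0):-1/O../XXO/.XO*, (0,1):-1/.O./XXO/.XO, (0,2):-1/..O/XXO/.XO, (2,0):-1/.../XXO/OXO
[O../XXO/.XO] X move#2: (0,1):+1/OX./XXO/.XO*, (0,2):+1/O.X/XXO/.XO, (2,0):+1/O../XXO/XXO
[OX./XXO/.XO] end (terminal -1, O#3); searched .../XXO/.XO to 7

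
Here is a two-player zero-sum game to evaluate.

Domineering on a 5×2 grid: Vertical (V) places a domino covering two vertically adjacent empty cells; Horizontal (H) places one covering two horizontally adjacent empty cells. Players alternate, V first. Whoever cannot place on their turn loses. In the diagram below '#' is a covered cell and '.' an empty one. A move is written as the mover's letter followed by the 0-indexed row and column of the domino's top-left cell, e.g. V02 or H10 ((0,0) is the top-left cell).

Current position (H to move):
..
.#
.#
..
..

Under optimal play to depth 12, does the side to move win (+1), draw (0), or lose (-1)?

ply 1, H at ../.#/.#/../.. | H00=-1→##/.#/.#/../..; H30=+1→../.#/.#/##/..*; H40=+1→../.#/.#/../##
ply 2, V at ../.#/.#/##/.. | V00=-1→#./##/.#/##/..*; V10=-1→../##/##/##/..
ply 3, H at #./##/.#/##/.. | H40=+1→#./##/.#/##/##*
ply 4: #./##/.#/##/## is terminal -1 (V); from ../.#/.#/../.. depth 12

value(../.#/.#/../.., H) = +1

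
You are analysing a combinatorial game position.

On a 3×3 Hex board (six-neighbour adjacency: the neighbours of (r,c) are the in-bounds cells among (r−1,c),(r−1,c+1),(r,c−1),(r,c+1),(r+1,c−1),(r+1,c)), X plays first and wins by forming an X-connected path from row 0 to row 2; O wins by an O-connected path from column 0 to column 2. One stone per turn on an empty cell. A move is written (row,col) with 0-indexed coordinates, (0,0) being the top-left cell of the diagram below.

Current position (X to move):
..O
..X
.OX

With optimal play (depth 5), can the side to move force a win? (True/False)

p1 X@[..O/..X/.OX]: (0,0)[X.O/..X/.OX]-1 (0,1)[.XO/..X/.OX]-1 (1,0)[..O/X.X/.OX]+1* (1,1)[..O/.XX/.OX]-1 (2,0)[..O/..X/XOX]-1
p2 O@[..O/X.X/.OX]: (0,0)[O.O/X.X/.OX]-1* (0,1)[.OO/X.X/.OX]-1 (1,1)[..O/XOX/.OX]-1 (2,0)[..O/X.X/OOX]-1
p3 X@[O.O/X.X/.OX]: (0,1)[OXO/X.X/.OX]+1* (1,1)[O.O/XXX/.OX]-1 (2,0)[O.O/X.X/XOX]-1
p4 O@[OXO/X.X/.OX]: (1,1)[OXO/XOX/.OX]-1* (2,0)[OXO/X.X/OOX]-1
p5 X@[OXO/XOX/.OX]: (2,0)[OXO/XOX/XOX]+1*
p6 O@[OXO/XOX/XOX] terminal -1; root [..O/..X/.OX] d5

X winning at [..O/..X/.OX]: True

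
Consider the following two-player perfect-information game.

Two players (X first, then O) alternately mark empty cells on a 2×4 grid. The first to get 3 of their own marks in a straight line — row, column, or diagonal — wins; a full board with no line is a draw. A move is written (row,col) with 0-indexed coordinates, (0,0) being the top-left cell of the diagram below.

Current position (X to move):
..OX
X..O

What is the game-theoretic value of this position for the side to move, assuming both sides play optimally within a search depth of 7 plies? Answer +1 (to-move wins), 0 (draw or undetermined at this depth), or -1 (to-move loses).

value(..OX/X..O, X) = 0

ply 1, X at ..OX/X..O | (0,0)=+0→X.OX/X..O*; (0,1)=+0→.XOX/X..O; (1,1)=+0→..OX/XX.O; (1,2)=+0→..OX/X.XO
ply 2, O at X.OX/X..O | (0,1)=+0→XOOX/X..O*; (1,1)=+0→X.OX/XO.O; (1,2)=+0→X.OX/X.OO
ply 3, X at XOOX/X..O | (1,1)=+0→XOOX/XX.O*; (1,2)=+0→XOOX/X.XO
ply 4, O at XOOX/XX.O | (1,2)=+0→XOOX/XXOO*
ply 5: XOOX/XXOO is terminal +0 (X); from ..OX/X..O depth 7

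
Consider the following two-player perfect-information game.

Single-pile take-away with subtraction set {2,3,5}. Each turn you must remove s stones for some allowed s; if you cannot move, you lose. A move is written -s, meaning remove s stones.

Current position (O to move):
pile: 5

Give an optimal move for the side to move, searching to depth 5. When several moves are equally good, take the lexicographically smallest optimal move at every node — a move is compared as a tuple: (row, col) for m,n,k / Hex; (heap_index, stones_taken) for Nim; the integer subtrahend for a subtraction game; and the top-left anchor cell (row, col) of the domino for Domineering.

[5] O move#1: -2:-1/3, -3:-1/2, -5:+1/0*
[0] end (terminal -1, X#2); searched 5 to 5

O's best at [5]: -5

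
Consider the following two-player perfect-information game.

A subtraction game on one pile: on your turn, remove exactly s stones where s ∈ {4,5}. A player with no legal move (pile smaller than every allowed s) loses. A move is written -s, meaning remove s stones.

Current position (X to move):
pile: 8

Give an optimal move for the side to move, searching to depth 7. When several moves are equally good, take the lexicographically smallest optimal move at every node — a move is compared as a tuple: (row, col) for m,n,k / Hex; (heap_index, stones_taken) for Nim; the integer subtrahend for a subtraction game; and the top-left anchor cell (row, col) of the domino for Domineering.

p1 X@[8]: -4[4]-1 -5[3]+1*
p2 O@[3] terminal -1; root [8] d7

X's best at [8]: -5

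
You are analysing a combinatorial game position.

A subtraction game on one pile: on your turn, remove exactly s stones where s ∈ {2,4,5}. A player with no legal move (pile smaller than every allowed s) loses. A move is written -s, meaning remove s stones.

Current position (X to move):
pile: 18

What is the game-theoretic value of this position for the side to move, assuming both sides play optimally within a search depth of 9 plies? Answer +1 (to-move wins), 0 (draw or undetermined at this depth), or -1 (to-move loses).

value(18, X) = +1

[18] X move#1: -2:-1/16, -4:+1/14*, -5:-1/13
[14] O move#2: -2:-1/12*, -4:-1/10, -5:-1/9
[12] X move#3: -2:-1/10, -4:+1/8*, -5:+1/7
[8] O move#4: -2:-1/6*, -4:-1/4, -5:-1/3
[6] X move#5: -2:-1/4, -4:-1/2, -5:+1/1*
[1] end (terminal -1, O#6); searched 18 to 9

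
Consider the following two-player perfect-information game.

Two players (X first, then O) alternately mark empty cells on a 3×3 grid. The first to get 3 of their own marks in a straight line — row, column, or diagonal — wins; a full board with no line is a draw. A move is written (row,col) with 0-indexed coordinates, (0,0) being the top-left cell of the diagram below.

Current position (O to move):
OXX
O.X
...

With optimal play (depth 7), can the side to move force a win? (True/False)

O winning at [OXX/O.X/...]: True

p1 O@[OXX/O.X/...]: (1,1)[OXX/OOX/...]-1 (2,0)[OXX/O.X/O..]+1* (2,1)[OXX/O.X/.O.]-1 (2,2)[OXX/O.X/..O]+1
p2 X@[OXX/O.X/O..] terminal -1; root [OXX/O.X/...] d7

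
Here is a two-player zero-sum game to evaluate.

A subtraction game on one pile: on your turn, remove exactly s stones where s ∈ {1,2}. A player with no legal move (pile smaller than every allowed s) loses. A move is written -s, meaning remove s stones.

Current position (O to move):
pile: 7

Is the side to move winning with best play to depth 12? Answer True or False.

ply 1, O at 7 | -1=+1→6*; -2=-1→5
ply 2, X at 6 | -1=-1→5*; -2=-1→4
ply 3, O at 5 | -1=-1→4; -2=+1→3*
ply 4, X at 3 | -1=-1→2*; -2=-1→1
ply 5, O at 2 | -1=-1→1; -2=+1→0*
ply 6: 0 is terminal -1 (X); from 7 depth 12

O winning at [7]: True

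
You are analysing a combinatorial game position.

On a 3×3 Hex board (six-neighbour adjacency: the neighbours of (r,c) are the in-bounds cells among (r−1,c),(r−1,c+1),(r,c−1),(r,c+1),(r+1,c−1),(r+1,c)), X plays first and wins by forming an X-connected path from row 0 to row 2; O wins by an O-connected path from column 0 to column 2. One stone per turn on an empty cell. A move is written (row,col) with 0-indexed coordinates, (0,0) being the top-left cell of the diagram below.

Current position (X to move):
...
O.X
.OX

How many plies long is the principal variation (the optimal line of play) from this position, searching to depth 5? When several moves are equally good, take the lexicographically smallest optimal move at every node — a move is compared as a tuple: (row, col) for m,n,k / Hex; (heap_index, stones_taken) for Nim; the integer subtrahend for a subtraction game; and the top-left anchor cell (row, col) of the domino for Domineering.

ply 1, X at .../O.X/.OX | (0,0)=-1→X../O.X/.OX; (0,1)=+1→.X./O.X/.OX*; (0,2)=+1→..X/O.X/.OX; (1,1)=+1→.../OXX/.OX; (2,0)=-1→.../O.X/XOX
ply 2, O at .X./O.X/.OX | (0,0)=-1→OX./O.X/.OX*; (0,2)=-1→.XO/O.X/.OX; (1,1)=-1→.X./OOX/.OX; (2,0)=-1→.X./O.X/OOX
ply 3, X at OX./O.X/.OX | (0,2)=+1→OXX/O.X/.OX*; (1,1)=+1→OX./OXX/.OX; (2,0)=+1→OX./O.X/XOX
ply 4: OXX/O.X/.OX is terminal -1 (O); from .../O.X/.OX depth 5

PV length from [.../O.X/.OX]: 3 plies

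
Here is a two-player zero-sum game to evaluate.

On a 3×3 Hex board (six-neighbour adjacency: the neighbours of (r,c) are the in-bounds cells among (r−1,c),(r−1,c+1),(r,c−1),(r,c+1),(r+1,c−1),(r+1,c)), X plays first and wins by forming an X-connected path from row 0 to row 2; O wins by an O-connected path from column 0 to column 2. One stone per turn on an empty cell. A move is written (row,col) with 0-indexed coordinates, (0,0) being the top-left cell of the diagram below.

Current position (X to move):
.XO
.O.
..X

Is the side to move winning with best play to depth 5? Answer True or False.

X winning at [.XO/.O./..X]: False

[.XO/.O./..X] X move#1: (0,0):-1/XXO/.O./..X*, (1,0):-1/.XO/XO./..X, (1,2):-1/.XO/.OX/..X, (2,0):-1/.XO/.O./X.X, (2,1):-1/.XO/.O./.XX
[XXO/.O./..X] O move#2: (1,0):+1/XXO/OO./..X*, (1,2):+1/XXO/.OO/..X, (2,0):+1/XXO/.O./O.X, (2,1):+1/XXO/.O./.OX
[XXO/OO./..X] end (terminal -1, X#3); searched .XO/.O./..X to 5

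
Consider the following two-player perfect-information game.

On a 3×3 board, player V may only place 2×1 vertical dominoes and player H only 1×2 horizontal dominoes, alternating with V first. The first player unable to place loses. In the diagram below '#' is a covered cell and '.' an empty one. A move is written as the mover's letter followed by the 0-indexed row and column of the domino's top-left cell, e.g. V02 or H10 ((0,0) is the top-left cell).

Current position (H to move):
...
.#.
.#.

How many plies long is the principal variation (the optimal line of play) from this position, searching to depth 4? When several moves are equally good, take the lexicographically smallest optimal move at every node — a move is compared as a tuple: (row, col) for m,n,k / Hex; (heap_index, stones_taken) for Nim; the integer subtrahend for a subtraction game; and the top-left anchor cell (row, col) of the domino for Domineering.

PV length from [.../.#./.#.]: 2 plies

p1 H@[.../.#./.#.]: H00[##./.#./.#.]-1* H01[.##/.#./.#.]-1
p2 V@[##./.#./.#.]: V02[###/.##/.#.]+1* V10[##./##./##.]+1 V12[##./.##/.##]+1
p3 H@[###/.##/.#.] terminal -1; root [.../.#./.#.] d4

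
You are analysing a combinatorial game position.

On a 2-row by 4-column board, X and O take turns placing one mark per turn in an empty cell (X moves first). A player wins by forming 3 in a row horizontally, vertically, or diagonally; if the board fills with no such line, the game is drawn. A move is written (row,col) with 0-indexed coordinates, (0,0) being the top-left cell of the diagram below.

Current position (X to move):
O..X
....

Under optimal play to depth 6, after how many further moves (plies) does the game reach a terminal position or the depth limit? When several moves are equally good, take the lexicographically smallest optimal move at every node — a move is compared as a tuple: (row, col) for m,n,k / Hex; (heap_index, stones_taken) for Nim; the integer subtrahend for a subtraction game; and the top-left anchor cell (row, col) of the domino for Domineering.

PV length from [O..X/....]: 6 plies

[O..X/....] X move#1: (0,1):+0/OX.X/....*, (0,2):+0/O.XX/...., (1,0):+0/O..X/X..., (1,1):+0/O..X/.X.., (1,2):+0/O..X/..X., (1,3):+0/O..X/...X
[OX.X/....] O move#2: (0,2):+0/OXOX/....*, (1,0):-1/OX.X/O..., (1,1):-1/OX.X/.O.., (1,2):-1/OX.X/..O., (1,3):-1/OX.X/...O
[OXOX/....] X move#3: (1,0):+0/OXOX/X...*, (1,1):+0/OXOX/.X.., (1,2):+0/OXOX/..X., (1,3):+0/OXOX/...X
[OXOX/X...] O move#4: (1,1):+0/OXOX/XO..*, (1,2):+0/OXOX/X.O., (1,3):+0/OXOX/X..O
[OXOX/XO..] X move#5: (1,2):+0/OXOX/XOX.*, (1,3):+0/OXOX/XO.X
[OXOX/XOX.] O move#6: (1,3):+0/OXOX/XOXO*
[OXOX/XOXO] end (terminal +0, X#7); searched O..X/.... to 6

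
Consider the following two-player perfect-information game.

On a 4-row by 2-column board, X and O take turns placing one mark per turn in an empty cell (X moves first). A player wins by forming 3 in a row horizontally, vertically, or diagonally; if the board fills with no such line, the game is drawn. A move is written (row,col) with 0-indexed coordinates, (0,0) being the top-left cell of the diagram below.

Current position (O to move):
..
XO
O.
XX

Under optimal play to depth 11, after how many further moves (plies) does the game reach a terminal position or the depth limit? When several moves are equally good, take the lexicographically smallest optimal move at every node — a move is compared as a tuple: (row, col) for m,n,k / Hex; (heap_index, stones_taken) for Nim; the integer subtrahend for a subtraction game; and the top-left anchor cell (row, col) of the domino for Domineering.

PV length from [../XO/O./XX]: 3 plies

ply 1, O at ../XO/O./XX | (0,0)=+0→O./XO/O./XX*; (0,1)=+0→.O/XO/O./XX; (2,1)=+0→../XO/OO/XX
ply 2, X at O./XO/O./XX | (0,1)=+0→OX/XO/O./XX*; (2,1)=+0→O./XO/OX/XX
ply 3, O at OX/XO/O./XX | (2,1)=+0→OX/XO/OO/XX*
ply 4: OX/XO/OO/XX is terminal +0 (X); from ../XO/O./XX depth 11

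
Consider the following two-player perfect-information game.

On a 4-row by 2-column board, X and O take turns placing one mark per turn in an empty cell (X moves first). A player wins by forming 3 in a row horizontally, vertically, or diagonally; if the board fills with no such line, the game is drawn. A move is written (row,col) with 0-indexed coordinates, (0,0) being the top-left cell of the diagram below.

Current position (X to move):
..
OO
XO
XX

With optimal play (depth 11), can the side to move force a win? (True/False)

X winning at [../OO/XO/XX]: False

ply 1, X at ../OO/XO/XX | (0,0)=-1→X./OO/XO/XX; (0,1)=+0→.X/OO/XO/XX*
ply 2, O at .X/OO/XO/XX | (0,0)=+0→OX/OO/XO/XX*
ply 3: OX/OO/XO/XX is terminal +0 (X); from ../OO/XO/XX depth 11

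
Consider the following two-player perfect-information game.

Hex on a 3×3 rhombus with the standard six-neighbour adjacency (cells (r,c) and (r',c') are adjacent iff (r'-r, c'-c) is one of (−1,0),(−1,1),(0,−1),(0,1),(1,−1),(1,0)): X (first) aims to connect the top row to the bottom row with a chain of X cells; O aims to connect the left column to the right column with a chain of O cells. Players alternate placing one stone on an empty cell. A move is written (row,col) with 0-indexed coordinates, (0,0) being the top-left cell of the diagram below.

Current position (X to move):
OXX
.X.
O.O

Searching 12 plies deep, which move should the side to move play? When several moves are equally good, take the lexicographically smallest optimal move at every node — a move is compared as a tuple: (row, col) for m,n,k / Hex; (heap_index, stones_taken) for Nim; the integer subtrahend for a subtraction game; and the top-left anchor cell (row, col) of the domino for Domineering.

[OXX/.X./O.O] X move#1: (1,0):-1/OXX/XX./O.O, (1,2):-1/OXX/.XX/O.O, (2,1):+1/OXX/.X./OXO*
[OXX/.X./OXO] end (terminal -1, O#2); searched OXX/.X./O.O to 12

X's best at [OXX/.X./O.O]: (2,1)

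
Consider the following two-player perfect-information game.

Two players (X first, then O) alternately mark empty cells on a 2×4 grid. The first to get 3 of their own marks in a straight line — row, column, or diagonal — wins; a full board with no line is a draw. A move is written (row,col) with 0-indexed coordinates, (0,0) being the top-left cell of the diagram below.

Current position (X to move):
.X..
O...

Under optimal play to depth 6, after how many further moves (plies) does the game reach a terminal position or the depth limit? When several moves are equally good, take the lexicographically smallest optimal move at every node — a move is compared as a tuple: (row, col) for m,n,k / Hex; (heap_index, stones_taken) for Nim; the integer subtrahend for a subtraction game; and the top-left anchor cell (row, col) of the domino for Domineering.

[.X../O...] X move#1: (0,0):+0/XX../O..., (0,2):+1/.XX./O...*, (0,3):+0/.X.X/O..., (1,1):+0/.X../OX.., (1,2):+0/.X../O.X., (1,3):+0/.X../O..X
[.XX./O...] O move#2: (0,0):-1/OXX./O...*, (0,3):-1/.XXO/O..., (1,1):-1/.XX./OO.., (1,2):-1/.XX./O.O., (1,3):-1/.XX./O..O
[OXX./O...] X move#3: (0,3):+1/OXXX/O...*, (1,1):+0/OXX./OX.., (1,2):+0/OXX./O.X., (1,3):+0/OXX./O..X
[OXXX/O...] end (terminal -1, O#4); searched .X../O... to 6

PV length from [.X../O...]: 3 plies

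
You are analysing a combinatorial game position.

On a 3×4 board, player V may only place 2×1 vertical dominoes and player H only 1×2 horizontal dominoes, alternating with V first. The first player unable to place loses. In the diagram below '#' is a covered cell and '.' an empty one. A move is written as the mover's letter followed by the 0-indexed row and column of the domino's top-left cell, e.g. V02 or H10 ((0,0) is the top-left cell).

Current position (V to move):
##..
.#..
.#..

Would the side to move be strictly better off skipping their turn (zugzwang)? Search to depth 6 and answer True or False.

[##../.#../.#..] V move#1: V02:+1/###./.##./.#..*, V03:+1/##.#/.#.#/.#.., V10:-1/##../##../##.., V12:+1/##../.##./.##., V13:+1/##../.#.#/.#.#
[###./.##./.#..] H move#2: H22:-1/###./.##./.###*
[###./.##./.###] V move#3: V03:+1/####/.###/.###*, V10:+1/###./###./####
[####/.###/.###] end (terminal -1, H#4); searched ##../.#../.#.. to 6
suppose V passes — search the same position with H to move:
pass> [##../.#../.#..] H move#1: H02:-1/####/.#../.#.., H12:+1/##../.###/.#..*, H22:-1/##../.#../.###
pass> [##../.###/.#..] V move#2: V10:-1/##../####/##..*
pass> [##../####/##..] H move#3: H02:+1/####/####/##..*, H22:+1/##../####/####
pass> [####/####/##..] end (terminal -1, V#4); searched ##../.#../.#.. to 6
for V: play +1, pass -1

zugzwang(##../.#../.#.., V) = False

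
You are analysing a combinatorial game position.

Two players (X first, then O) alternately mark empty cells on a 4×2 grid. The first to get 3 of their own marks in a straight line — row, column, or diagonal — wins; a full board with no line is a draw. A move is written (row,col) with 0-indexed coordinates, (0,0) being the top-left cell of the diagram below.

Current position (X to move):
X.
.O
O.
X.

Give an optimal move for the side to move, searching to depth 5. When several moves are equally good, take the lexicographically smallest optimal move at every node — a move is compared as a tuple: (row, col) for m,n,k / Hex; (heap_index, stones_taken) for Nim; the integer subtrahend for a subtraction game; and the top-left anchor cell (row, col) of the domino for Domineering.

[X./.O/O./X.] X move#1: (0,1):+0/XX/.O/O./X.*, (1,0):-1/X./XO/O./X., (2,1):+0/X./.O/OX/X., (3,1):+0/X./.O/O./XX
[XX/.O/O./X.] O move#2: (1,0):+0/XX/OO/O./X.*, (2,1):+0/XX/.O/OO/X., (3,1):+0/XX/.O/O./XO
[XX/OO/O./X.] X move#3: (2,1):+0/XX/OO/OX/X.*, (3,1):+0/XX/OO/O./XX
[XX/OO/OX/X.] O move#4: (3,1):+0/XX/OO/OX/XO*
[XX/OO/OX/XO] end (terminal +0, X#5); searched X./.O/O./X. to 5

X's best at [X./.O/O./X.]: (0,1)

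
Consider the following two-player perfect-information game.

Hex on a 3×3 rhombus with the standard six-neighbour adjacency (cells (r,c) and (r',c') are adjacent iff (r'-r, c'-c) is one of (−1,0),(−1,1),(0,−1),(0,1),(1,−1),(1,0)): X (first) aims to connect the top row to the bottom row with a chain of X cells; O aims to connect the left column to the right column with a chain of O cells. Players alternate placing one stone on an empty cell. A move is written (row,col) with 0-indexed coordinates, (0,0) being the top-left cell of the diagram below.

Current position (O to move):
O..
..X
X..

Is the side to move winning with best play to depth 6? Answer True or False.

[O../..X/X..] O move#1: (0,1):-1/OO./..X/X..*, (0,2):-1/O.O/..X/X.., (1,0):-1/O../O.X/X.., (1,1):-1/O../.OX/X.., (2,1):-1/O../..X/XO., (2,2):-1/O../..X/X.O
[OO./..X/X..] X move#2: (0,2):+1/OOX/..X/X..*, (1,0):-1/OO./X.X/X.., (1,1):-1/OO./.XX/X.., (2,1):-1/OO./..X/XX., (2,2):-1/OO./..X/X.X
[OOX/..X/X..] O move#3: (1,0):-1/OOX/O.X/X..*, (1,1):-1/OOX/.OX/X.., (2,1):-1/OOX/..X/XO., (2,2):-1/OOX/..X/X.O
[OOX/O.X/X..] X move#4: (1,1):+1/OOX/OXX/X..*, (2,1):+1/OOX/O.X/XX., (2,2):+1/OOX/O.X/X.X
[OOX/OXX/X..] end (terminal -1, O#5); searched O../..X/X.. to 6

O winning at [O../..X/X..]: False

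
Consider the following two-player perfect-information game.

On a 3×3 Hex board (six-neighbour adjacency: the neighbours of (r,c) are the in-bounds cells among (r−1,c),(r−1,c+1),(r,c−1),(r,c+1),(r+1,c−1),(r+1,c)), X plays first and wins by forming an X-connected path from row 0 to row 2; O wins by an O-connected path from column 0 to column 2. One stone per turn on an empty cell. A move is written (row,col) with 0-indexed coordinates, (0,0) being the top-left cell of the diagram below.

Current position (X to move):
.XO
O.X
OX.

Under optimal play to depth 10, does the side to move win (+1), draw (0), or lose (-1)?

p1 X@[.XO/O.X/OX.]: (0,0)[XXO/O.X/OX.]-1 (1,1)[.XO/OXX/OX.]+1* (2,2)[.XO/O.X/OXX]-1
p2 O@[.XO/OXX/OX.] terminal -1; root [.XO/O.X/OX.] d10

value(.XO/O.X/OX., X) = +1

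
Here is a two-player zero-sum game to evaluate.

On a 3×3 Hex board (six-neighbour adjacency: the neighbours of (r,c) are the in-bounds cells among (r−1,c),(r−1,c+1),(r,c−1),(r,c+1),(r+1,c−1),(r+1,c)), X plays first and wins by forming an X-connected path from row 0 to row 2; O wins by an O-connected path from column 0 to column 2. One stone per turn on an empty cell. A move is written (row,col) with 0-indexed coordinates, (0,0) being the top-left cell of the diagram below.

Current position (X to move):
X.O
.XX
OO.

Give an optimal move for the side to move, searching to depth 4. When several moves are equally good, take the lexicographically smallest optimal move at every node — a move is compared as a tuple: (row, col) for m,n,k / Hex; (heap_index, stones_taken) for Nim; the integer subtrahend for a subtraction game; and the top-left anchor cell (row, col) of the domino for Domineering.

p1 X@[X.O/.XX/OO.]: (0,1)[XXO/.XX/OO.]-1 (1,0)[X.O/XXX/OO.]-1 (2,2)[X.O/.XX/OOX]+1*
p2 O@[X.O/.XX/OOX]: (0,1)[XOO/.XX/OOX]-1* (1,0)[X.O/OXX/OOX]-1
p3 X@[XOO/.XX/OOX]: (1,0)[XOO/XXX/OOX]+1*
p4 O@[XOO/XXX/OOX] terminal -1; root [X.O/.XX/OO.] d4

X's best at [X.O/.XX/OO.]: (2,2)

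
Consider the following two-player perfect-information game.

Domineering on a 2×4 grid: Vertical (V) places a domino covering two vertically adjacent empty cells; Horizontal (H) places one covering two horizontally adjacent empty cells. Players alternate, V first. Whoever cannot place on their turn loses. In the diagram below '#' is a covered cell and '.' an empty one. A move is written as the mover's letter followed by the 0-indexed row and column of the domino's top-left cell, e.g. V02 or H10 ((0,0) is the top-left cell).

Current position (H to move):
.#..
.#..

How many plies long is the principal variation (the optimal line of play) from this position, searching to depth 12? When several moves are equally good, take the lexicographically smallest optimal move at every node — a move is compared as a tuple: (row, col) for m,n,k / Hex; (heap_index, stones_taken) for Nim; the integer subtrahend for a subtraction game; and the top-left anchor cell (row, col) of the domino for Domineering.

PV length from [.#../.#..]: 3 plies

p1 H@[.#../.#..]: H02[.###/.#..]+1* H12[.#../.###]+1
p2 V@[.###/.#..]: V00[####/##..]-1*
p3 H@[####/##..]: H12[####/####]+1*
p4 V@[####/####] terminal -1; root [.#../.#..] d12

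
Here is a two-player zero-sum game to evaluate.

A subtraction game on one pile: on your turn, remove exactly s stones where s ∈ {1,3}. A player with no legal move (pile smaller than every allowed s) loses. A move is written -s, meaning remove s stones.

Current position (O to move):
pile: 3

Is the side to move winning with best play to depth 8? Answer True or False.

O winning at [3]: True

p1 O@[3]: -1[2]+1* -3[0]+1
p2 X@[2]: -1[1]-1*
p3 O@[1]: -1[0]+1*
p4 X@[0] terminal -1; root [3] d8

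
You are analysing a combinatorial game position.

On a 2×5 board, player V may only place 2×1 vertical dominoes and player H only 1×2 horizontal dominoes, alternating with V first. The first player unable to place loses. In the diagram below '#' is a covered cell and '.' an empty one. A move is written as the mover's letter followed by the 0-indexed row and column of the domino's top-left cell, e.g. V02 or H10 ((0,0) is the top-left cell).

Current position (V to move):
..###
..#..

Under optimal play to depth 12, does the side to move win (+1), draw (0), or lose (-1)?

value(..###/..#.., V) = +1

[..###/..#..] V move#1: V00:+1/#.###/#.#..*, V01:+1/.####/.##..
[#.###/#.#..] H move#2: H13:-1/#.###/#.###*
[#.###/#.###] V move#3: V01:+1/#####/#####*
[#####/#####] end (terminal -1, H#4); searched ..###/..#.. to 12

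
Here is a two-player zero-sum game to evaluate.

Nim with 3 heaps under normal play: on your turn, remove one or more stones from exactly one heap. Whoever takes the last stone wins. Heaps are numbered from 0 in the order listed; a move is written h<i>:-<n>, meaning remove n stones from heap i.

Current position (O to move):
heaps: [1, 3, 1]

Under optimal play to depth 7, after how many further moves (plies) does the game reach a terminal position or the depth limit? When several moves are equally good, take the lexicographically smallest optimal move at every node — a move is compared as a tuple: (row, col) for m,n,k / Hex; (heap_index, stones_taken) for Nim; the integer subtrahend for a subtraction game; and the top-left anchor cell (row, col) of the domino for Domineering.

PV length from [(1,3,1)]: 3 plies

ply 1, O at (1,3,1) | h0:-1=-1→(0,3,1); h1:-1=-1→(1,2,1); h1:-2=-1→(1,1,1); h1:-3=+1→(1,0,1)*; h2:-1=-1→(1,3,0)
ply 2, X at (1,0,1) | h0:-1=-1→(0,0,1)*; h2:-1=-1→(1,0,0)
ply 3, O at (0,0,1) | h2:-1=+1→(0,0,0)*
ply 4: (0,0,0) is terminal -1 (X); from (1,3,1) depth 7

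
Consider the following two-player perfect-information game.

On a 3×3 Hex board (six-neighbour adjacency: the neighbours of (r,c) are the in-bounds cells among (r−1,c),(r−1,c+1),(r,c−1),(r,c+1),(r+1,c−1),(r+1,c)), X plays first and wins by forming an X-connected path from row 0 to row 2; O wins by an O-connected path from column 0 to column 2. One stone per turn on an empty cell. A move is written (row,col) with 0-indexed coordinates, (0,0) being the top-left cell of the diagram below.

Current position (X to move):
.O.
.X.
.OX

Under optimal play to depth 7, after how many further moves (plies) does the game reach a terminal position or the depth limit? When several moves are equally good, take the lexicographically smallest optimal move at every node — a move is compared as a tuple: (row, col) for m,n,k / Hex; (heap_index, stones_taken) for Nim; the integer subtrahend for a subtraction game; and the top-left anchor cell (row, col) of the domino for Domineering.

p1 X@[.O./.X./.OX]: (0,0)[XO./.X./.OX]+1* (0,2)[.OX/.X./.OX]+1 (1,0)[.O./XX./.OX]+1 (1,2)[.O./.XX/.OX]-1 (2,0)[.O./.X./XOX]-1
p2 O@[XO./.X./.OX]: (0,2)[XOO/.X./.OX]-1* (1,0)[XO./OX./.OX]-1 (1,2)[XO./.XO/.OX]-1 (2,0)[XO./.X./OOX]-1
p3 X@[XOO/.X./.OX]: (1,0)[XOO/XX./.OX]+1* (1,2)[XOO/.XX/.OX]-1 (2,0)[XOO/.X./XOX]-1
p4 O@[XOO/XX./.OX]: (1,2)[XOO/XXO/.OX]-1* (2,0)[XOO/XX./OOX]-1
p5 X@[XOO/XXO/.OX]: (2,0)[XOO/XXO/XOX]+1*
p6 O@[XOO/XXO/XOX] terminal -1; root [.O./.X./.OX] d7

PV length from [.O./.X./.OX]: 5 plies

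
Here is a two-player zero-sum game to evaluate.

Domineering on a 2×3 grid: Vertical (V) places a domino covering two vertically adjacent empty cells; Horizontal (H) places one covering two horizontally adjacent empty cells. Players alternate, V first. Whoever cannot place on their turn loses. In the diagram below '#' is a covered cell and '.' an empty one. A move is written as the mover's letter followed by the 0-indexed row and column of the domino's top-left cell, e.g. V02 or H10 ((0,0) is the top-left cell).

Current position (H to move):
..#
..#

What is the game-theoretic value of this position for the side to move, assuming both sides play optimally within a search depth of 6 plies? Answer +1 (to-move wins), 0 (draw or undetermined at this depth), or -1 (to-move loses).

value(..#/..#, H) = +1

ply 1, H at ..#/..# | H00=+1→###/..#*; H10=+1→..#/###
ply 2: ###/..# is terminal -1 (V); from ..#/..# depth 6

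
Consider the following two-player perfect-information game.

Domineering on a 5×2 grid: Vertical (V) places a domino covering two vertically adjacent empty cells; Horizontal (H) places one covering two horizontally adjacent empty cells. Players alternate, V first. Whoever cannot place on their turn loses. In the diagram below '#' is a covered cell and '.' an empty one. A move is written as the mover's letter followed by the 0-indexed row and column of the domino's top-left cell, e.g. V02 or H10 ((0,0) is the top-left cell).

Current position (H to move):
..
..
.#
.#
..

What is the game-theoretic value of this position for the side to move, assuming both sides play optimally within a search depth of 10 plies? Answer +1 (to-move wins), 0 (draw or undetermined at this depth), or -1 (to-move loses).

value(../../.#/.#/.., H) = +1

ply 1, H at ../../.#/.#/.. | H00=+1→##/../.#/.#/..*; H10=+1→../##/.#/.#/..; H40=-1→../../.#/.#/##
ply 2, V at ##/../.#/.#/.. | V10=-1→##/#./##/.#/..*; V20=-1→##/../##/##/..; V30=-1→##/../.#/##/#.
ply 3, H at ##/#./##/.#/.. | H40=+1→##/#./##/.#/##*
ply 4: ##/#./##/.#/## is terminal -1 (V); from ../../.#/.#/.. depth 10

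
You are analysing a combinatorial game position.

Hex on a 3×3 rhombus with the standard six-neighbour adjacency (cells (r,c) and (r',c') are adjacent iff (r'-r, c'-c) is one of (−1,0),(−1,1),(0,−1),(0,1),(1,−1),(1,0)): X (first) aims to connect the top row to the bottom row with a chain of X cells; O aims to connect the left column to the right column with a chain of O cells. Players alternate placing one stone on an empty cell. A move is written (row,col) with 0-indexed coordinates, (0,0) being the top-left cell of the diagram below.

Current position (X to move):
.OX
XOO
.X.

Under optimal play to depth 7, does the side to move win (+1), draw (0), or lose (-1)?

value(.OX/XOO/.X., X) = -1

[.OX/XOO/.X.] X move#1: (0,0):-1/XOX/XOO/.X.*, (2,0):-1/.OX/XOO/XX., (2,2):-1/.OX/XOO/.XX
[XOX/XOO/.X.] O move#2: (2,0):+1/XOX/XOO/OX.*, (2,2):-1/XOX/XOO/.XO
[XOX/XOO/OX.] end (terminal -1, X#3); searched .OX/XOO/.X. to 7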